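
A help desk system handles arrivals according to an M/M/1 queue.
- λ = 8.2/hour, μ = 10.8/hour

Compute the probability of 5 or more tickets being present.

ρ = λ/μ = 8.2/10.8 = 0.75926
P(N ≥ n) = ρⁿ
P(N ≥ 5) = 0.75926^5
P(N ≥ 5) = 0.2523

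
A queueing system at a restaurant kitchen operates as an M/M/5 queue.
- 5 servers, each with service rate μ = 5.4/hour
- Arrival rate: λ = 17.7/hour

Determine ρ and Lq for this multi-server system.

Traffic intensity: ρ = λ/(cμ) = 17.7/(5×5.4) = 0.6556
Since ρ = 0.6556 < 1, system is stable.
Offered load a = λ/μ = cρ = 17.7/5.4 = 3.2778
P₀ = [ Σₙ₌₀^4 aⁿ/n! + a^5/(5!(1-ρ)) ]⁻¹
Σ = a^0/0! + a^1/1! + a^2/2! + a^3/3! + a^4/4! = 1.0000 + 3.2778 + 5.3719 + 5.8693 + 4.8096 = 20.3286
a^5/(5!(1-ρ)) = 378.3533/(120 × 0.344444) = 9.1537
P₀ = 1/(20.3286 + 9.1537) = 0.03392
Lq = P₀·a^5·ρ / (5!(1-ρ)²) = 0.033919 × 378.3533 × 0.65556 / (120 × 0.11864) = 0.5909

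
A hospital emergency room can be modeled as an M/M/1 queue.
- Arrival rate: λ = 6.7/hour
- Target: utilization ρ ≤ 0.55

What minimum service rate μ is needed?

ρ = λ/μ, so μ = λ/ρ
μ ≥ 6.7/0.55 = 12.1818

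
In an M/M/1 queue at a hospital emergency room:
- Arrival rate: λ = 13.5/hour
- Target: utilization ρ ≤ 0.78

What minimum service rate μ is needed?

ρ = λ/μ, so μ = λ/ρ
μ ≥ 13.5/0.78 = 17.3077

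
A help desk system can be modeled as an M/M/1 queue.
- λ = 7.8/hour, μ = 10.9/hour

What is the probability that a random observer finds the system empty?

ρ = λ/μ = 7.8/10.9 = 0.7156
P(0) = 1 - ρ = 1 - 0.7156 = 0.2844
The server is idle 28.44% of the time.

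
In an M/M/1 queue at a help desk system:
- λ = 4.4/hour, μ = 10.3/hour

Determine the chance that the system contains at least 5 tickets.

ρ = λ/μ = 4.4/10.3 = 0.4272
P(N ≥ n) = ρⁿ
P(N ≥ 5) = 0.4272^5
P(N ≥ 5) = 0.01423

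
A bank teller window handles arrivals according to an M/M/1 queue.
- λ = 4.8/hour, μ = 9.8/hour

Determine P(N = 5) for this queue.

ρ = λ/μ = 4.8/9.8 = 0.4898
P(n) = (1-ρ)ρⁿ
P(5) = (1-0.4898) × 0.4898^5
P(5) = 0.5102 × 0.02819
P(5) = 0.01438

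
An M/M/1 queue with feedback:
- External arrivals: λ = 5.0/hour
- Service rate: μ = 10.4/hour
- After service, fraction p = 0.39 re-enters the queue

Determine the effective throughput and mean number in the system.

Effective arrival rate: λ_eff = λ/(1-p) = 5.0/(1-0.39) = 5.0/0.61 = 8.19672
ρ = λ_eff/μ = 8.19672/10.4 = 0.788146
L = ρ/(1-ρ) = 0.788146/(1-0.788146) = 3.7202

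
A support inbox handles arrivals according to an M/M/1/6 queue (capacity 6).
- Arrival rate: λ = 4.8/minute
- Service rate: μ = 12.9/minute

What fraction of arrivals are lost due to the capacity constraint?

ρ = λ/μ = 4.8/12.9 = 0.3721
P₀ = (1-ρ)/(1-ρ^(K+1)) = (1-0.3721)/(1-0.3721^7) = 0.6279/0.9990 = 0.6285
P_K = P₀×ρ^K = 0.6285 × 0.3721^6 = 0.6285 × 0.002654 = 0.001668
Blocking probability = 0.17%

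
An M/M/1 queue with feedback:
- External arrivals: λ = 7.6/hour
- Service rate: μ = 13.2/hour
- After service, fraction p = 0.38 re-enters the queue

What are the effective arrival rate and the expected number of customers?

Effective arrival rate: λ_eff = λ/(1-p) = 7.6/(1-0.38) = 7.6/0.62 = 12.258065
ρ = λ_eff/μ = 12.258065/13.2 = 0.9286413
L = ρ/(1-ρ) = 0.9286413/(1-0.9286413) = 13.0137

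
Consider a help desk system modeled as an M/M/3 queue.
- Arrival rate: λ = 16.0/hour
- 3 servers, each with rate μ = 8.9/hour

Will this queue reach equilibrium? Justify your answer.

Stability requires ρ = λ/(cμ) < 1
ρ = 16.0/(3 × 8.9) = 16.0/26.70 = 0.5993
Since 0.5993 < 1, the system is STABLE.
The servers are busy 59.93% of the time.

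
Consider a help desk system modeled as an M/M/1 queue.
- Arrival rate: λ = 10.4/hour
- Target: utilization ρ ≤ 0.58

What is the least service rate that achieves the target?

ρ = λ/μ, so μ = λ/ρ
μ ≥ 10.4/0.58 = 17.9310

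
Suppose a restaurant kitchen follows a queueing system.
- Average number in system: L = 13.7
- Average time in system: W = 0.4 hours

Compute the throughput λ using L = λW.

Little's Law: L = λW, so λ = L/W
λ = 13.7/0.4 = 34.2500 orders/hour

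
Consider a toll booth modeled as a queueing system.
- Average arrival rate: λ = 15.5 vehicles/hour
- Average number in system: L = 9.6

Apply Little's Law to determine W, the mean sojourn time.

Little's Law: L = λW, so W = L/λ
W = 9.6/15.5 = 0.6194 hours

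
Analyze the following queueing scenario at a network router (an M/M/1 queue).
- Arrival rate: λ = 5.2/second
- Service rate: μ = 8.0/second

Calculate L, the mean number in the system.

ρ = λ/μ = 5.2/8.0 = 0.6500
For M/M/1: L = λ/(μ-λ)
L = 5.2/(8.0-5.2) = 5.2/2.80
L = 1.8571 packets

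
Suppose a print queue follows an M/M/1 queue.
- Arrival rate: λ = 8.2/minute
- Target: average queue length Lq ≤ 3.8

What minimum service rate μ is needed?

For M/M/1: Lq = λ²/(μ(μ-λ))
Need Lq ≤ 3.8, i.e. μ(μ-λ) ≥ λ²/3.8
μ² - 8.2μ - 67.24/3.8 ≥ 0  →  μ² - 8.2μ - 17.694737 ≥ 0
Quadratic formula (positive root): μ = [λ + √(λ² + 4×17.694737)]/2
Discriminant: 67.24 + 4×17.694737 = 138.0189, √138.0189 = 11.7481
μ ≥ (8.2 + 11.7481)/2 = 9.9741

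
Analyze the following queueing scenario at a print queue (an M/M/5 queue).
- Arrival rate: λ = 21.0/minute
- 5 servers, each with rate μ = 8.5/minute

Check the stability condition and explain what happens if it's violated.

Stability requires ρ = λ/(cμ) < 1
ρ = 21.0/(5 × 8.5) = 21.0/42.50 = 0.4941
Since 0.4941 < 1, the system is STABLE.
The servers are busy 49.41% of the time.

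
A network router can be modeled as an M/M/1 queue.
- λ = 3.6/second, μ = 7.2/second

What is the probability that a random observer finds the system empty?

ρ = λ/μ = 3.6/7.2 = 0.5000
P(0) = 1 - ρ = 1 - 0.5000 = 0.5000
The server is idle 50.00% of the time.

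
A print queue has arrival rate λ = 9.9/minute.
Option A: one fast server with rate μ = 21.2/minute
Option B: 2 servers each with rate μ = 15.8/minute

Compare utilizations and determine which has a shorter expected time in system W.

Option A: single server μ = 21.2 (M/M/1)
  ρ_A = 9.9/21.2 = 0.4670
  W_A = 1/(μ-λ) = 1/(21.2-9.9) = 1/11.30 = 0.08850

Option B: 2 servers μ = 15.8 (M/M/2)
  ρ_B = λ/(cμ) = 9.9/(2×15.8) = 0.3133
  Offered load a = λ/μ = cρ = 9.9/15.8 = 0.6266
  P₀ = [ Σₙ₌₀^1 aⁿ/n! + a^2/(2!(1-ρ)) ]⁻¹
  Σ = a^0/0! + a^1/1! = 1.0000 + 0.6266 = 1.6266
  a^2/(2!(1-ρ)) = 0.3926/(2 × 0.6867) = 0.2859
  P₀ = 1/(1.6266 + 0.2859) = 0.5229
  Lq = P₀·a^2·ρ / (2!(1-ρ)²) = 0.5229 × 0.3926 × 0.3133 / (2 × 0.4716) = 0.06819
  Wq_B = Lq/λ = 0.06819/9.9 = 0.006888
  W_B = Wq_B + 1/μ = 0.006888 + 0.06329 = 0.07018

Since W_B = 0.07018 < W_A = 0.08850, Option B (multiple servers) has the shorter time in system.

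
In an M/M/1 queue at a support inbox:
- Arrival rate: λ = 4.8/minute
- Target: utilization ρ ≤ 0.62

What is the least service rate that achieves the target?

ρ = λ/μ, so μ = λ/ρ
μ ≥ 4.8/0.62 = 7.7419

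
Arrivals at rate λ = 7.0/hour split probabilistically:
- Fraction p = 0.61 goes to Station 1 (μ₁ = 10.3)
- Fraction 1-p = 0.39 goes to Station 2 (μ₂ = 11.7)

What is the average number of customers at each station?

Effective rates: λ₁ = 7.0×0.61 = 4.27, λ₂ = 7.0×0.39 = 2.73
Station 1: ρ₁ = 4.27/10.3 = 0.41456, L₁ = ρ₁/(1-ρ₁) = 0.41456/(1-0.41456) = 0.7081
Station 2: ρ₂ = 2.73/11.7 = 0.2333, L₂ = ρ₂/(1-ρ₂) = 0.2333/(1-0.2333) = 0.3043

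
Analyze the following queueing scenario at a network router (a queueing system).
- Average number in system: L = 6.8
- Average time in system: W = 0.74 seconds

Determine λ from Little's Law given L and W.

Little's Law: L = λW, so λ = L/W
λ = 6.8/0.74 = 9.1892 packets/second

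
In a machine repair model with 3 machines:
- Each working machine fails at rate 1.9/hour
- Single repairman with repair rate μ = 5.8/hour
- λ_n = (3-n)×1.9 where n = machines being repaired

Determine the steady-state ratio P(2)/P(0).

P(2)/P(0) = ∏_{i=0}^{2-1} λ_i/μ_{i+1}
= (3-0)×1.9/5.8 × (3-1)×1.9/5.8
= 0.6439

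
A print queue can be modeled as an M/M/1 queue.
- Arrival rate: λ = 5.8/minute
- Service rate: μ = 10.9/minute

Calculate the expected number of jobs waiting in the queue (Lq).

ρ = λ/μ = 5.8/10.9 = 0.5321
For M/M/1: Lq = λ²/(μ(μ-λ))
Lq = 33.64/(10.9 × 5.10)
Lq = 0.6051 jobs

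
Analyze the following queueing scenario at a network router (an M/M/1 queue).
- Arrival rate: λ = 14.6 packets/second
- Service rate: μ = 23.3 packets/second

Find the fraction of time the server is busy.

Server utilization: ρ = λ/μ
ρ = 14.6/23.3 = 0.6266
The server is busy 62.66% of the time.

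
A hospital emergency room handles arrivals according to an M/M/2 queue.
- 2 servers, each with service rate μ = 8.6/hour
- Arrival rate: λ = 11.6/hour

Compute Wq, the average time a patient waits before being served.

Traffic intensity: ρ = λ/(cμ) = 11.6/(2×8.6) = 0.6744
Since ρ = 0.6744 < 1, system is stable.
Offered load a = λ/μ = cρ = 11.6/8.6 = 1.3488
P₀ = [ Σₙ₌₀^1 aⁿ/n! + a^2/(2!(1-ρ)) ]⁻¹
Σ = a^0/0! + a^1/1! = 1.0000 + 1.3488 = 2.3488
a^2/(2!(1-ρ)) = 1.81936/(2 × 0.325581) = 2.7940
P₀ = 1/(2.3488 + 2.7940) = 0.1944
Lq = P₀·a^2·ρ / (2!(1-ρ)²) = 0.19444 × 1.8194 × 0.67442 / (2 × 0.10600) = 1.1254
Wq = Lq/λ = 1.12537/11.6 = 0.09701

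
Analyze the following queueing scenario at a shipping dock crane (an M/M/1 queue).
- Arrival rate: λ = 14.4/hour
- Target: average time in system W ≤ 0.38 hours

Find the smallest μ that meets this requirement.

For M/M/1: W = 1/(μ-λ)
Need W ≤ 0.38, so 1/(μ-λ) ≤ 0.38
μ - λ ≥ 1/0.38 = 2.6316
μ ≥ 14.4 + 2.6316 = 17.0316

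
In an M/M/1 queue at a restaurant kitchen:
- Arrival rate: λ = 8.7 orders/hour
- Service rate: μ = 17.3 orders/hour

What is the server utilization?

Server utilization: ρ = λ/μ
ρ = 8.7/17.3 = 0.5029
The server is busy 50.29% of the time.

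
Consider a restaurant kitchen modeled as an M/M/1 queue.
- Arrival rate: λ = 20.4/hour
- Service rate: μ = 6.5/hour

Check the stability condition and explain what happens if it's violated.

Stability requires ρ = λ/(cμ) < 1
ρ = 20.4/(1 × 6.5) = 20.4/6.50 = 3.1385
Since 3.1385 ≥ 1, the system is UNSTABLE.
Queue grows without bound. Need μ > λ = 20.4.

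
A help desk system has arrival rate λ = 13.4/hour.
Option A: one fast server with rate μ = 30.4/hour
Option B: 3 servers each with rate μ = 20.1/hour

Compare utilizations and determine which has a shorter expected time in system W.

Option A: single server μ = 30.4 (M/M/1)
  ρ_A = 13.4/30.4 = 0.4408
  W_A = 1/(μ-λ) = 1/(30.4-13.4) = 1/17.00 = 0.05882

Option B: 3 servers μ = 20.1 (M/M/3)
  ρ_B = λ/(cμ) = 13.4/(3×20.1) = 0.2222
  Offered load a = λ/μ = cρ = 13.4/20.1 = 0.6667
  P₀ = [ Σₙ₌₀^2 aⁿ/n! + a^3/(3!(1-ρ)) ]⁻¹
  Σ = a^0/0! + a^1/1! + a^2/2! = 1.0000 + 0.6667 + 0.2222 = 1.8889
  a^3/(3!(1-ρ)) = 0.2963/(6 × 0.7778) = 0.06349
  P₀ = 1/(1.8889 + 0.06349) = 0.5122
  Lq = P₀·a^3·ρ / (3!(1-ρ)²) = 0.51220 × 0.29630 × 0.22222 / (6 × 0.60494) = 0.009292
  Wq_B = Lq/λ = 0.009292/13.4 = 0.0006934
  W_B = Wq_B + 1/μ = 0.0006934 + 0.04975 = 0.05044

Since W_B = 0.05044 < W_A = 0.05882, Option B (multiple servers) has the shorter time in system.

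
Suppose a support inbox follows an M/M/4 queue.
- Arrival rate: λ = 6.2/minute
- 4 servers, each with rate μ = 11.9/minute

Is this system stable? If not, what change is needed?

Stability requires ρ = λ/(cμ) < 1
ρ = 6.2/(4 × 11.9) = 6.2/47.60 = 0.1303
Since 0.1303 < 1, the system is STABLE.
The servers are busy 13.03% of the time.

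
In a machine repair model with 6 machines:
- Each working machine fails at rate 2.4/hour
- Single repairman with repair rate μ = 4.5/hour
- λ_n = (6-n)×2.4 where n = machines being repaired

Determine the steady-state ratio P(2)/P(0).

P(2)/P(0) = ∏_{i=0}^{2-1} λ_i/μ_{i+1}
= (6-0)×2.4/4.5 × (6-1)×2.4/4.5
= 8.5333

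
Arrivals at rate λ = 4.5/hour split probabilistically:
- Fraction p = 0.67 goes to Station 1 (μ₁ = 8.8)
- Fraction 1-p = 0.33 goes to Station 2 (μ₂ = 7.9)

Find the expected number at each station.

Effective rates: λ₁ = 4.5×0.67 = 3.015, λ₂ = 4.5×0.33 = 1.485
Station 1: ρ₁ = 3.015/8.8 = 0.34261, L₁ = ρ₁/(1-ρ₁) = 0.34261/(1-0.34261) = 0.5212
Station 2: ρ₂ = 1.485/7.9 = 0.1880, L₂ = ρ₂/(1-ρ₂) = 0.1880/(1-0.1880) = 0.2315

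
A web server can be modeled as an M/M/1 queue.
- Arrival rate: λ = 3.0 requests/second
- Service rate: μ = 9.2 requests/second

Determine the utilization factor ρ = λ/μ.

Server utilization: ρ = λ/μ
ρ = 3.0/9.2 = 0.3261
The server is busy 32.61% of the time.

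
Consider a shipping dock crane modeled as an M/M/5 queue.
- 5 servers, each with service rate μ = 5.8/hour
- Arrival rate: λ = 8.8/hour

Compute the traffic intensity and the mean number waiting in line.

Traffic intensity: ρ = λ/(cμ) = 8.8/(5×5.8) = 0.3034
Since ρ = 0.3034 < 1, system is stable.
Offered load a = λ/μ = cρ = 8.8/5.8 = 1.5172
P₀ = [ Σₙ₌₀^4 aⁿ/n! + a^5/(5!(1-ρ)) ]⁻¹
Σ = a^0/0! + a^1/1! + a^2/2! + a^3/3! + a^4/4! = 1.00000 + 1.51724 + 1.15101 + 0.582120 + 0.220804 = 4.4712
a^5/(5!(1-ρ)) = 8.0403/(120 × 0.6966) = 0.09619
P₀ = 1/(4.4712 + 0.09619) = 0.2189
Lq = P₀·a^5·ρ / (5!(1-ρ)²) = 0.21894 × 8.0403 × 0.30345 / (120 × 0.48518) = 0.009175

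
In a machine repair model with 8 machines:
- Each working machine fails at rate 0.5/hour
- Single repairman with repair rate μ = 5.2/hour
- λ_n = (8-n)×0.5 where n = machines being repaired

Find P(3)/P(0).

P(3)/P(0) = ∏_{i=0}^{3-1} λ_i/μ_{i+1}
= (8-0)×0.5/5.2 × (8-1)×0.5/5.2 × (8-2)×0.5/5.2
= 0.2987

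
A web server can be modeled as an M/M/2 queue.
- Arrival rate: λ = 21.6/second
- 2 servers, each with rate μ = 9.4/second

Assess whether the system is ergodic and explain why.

Stability requires ρ = λ/(cμ) < 1
ρ = 21.6/(2 × 9.4) = 21.6/18.80 = 1.1489
Since 1.1489 ≥ 1, the system is UNSTABLE.
Need c > λ/μ = 21.6/9.4 = 2.30.
Minimum servers needed: c = 3.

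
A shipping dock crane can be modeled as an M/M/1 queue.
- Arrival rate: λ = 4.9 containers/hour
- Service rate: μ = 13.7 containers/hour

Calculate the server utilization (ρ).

Server utilization: ρ = λ/μ
ρ = 4.9/13.7 = 0.3577
The server is busy 35.77% of the time.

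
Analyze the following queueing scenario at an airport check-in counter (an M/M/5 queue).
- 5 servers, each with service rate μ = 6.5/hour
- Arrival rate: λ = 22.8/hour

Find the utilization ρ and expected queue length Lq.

Traffic intensity: ρ = λ/(cμ) = 22.8/(5×6.5) = 0.7015
Since ρ = 0.7015 < 1, system is stable.
Offered load a = λ/μ = cρ = 22.8/6.5 = 3.5077
P₀ = [ Σₙ₌₀^4 aⁿ/n! + a^5/(5!(1-ρ)) ]⁻¹
Σ = a^0/0! + a^1/1! + a^2/2! + a^3/3! + a^4/4! = 1.000000 + 3.507692 + 6.151953 + 7.193052 + 6.307754 = 24.1605
a^5/(5!(1-ρ)) = 531.0158/(120 × 0.29846) = 14.8265
P₀ = 1/(24.1605 + 14.8265) = 0.02565
Lq = P₀·a^5·ρ / (5!(1-ρ)²) = 0.025650 × 531.0158 × 0.70154 / (120 × 0.089079) = 0.8939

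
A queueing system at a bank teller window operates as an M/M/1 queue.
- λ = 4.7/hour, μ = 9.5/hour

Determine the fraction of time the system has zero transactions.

ρ = λ/μ = 4.7/9.5 = 0.4947
P(0) = 1 - ρ = 1 - 0.4947 = 0.5053
The server is idle 50.53% of the time.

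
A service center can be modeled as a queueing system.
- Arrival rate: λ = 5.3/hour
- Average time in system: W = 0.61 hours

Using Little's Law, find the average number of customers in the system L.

Little's Law: L = λW
L = 5.3 × 0.61 = 3.2330 customers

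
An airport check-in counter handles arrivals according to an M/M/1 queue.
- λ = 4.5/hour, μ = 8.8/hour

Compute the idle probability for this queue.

ρ = λ/μ = 4.5/8.8 = 0.5114
P(0) = 1 - ρ = 1 - 0.5114 = 0.4886
The server is idle 48.86% of the time.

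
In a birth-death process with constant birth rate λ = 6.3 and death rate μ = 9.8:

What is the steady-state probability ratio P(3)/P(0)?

For constant rates: P(n)/P(0) = (λ/μ)^n
P(3)/P(0) = (6.3/9.8)^3 = 0.6429^3 = 0.2657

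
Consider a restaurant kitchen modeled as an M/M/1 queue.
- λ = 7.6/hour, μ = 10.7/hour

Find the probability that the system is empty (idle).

ρ = λ/μ = 7.6/10.7 = 0.7103
P(0) = 1 - ρ = 1 - 0.7103 = 0.2897
The server is idle 28.97% of the time.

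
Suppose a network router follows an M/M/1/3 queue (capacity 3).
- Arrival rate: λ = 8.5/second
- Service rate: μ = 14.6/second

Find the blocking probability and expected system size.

ρ = λ/μ = 8.5/14.6 = 0.5822
P₀ = (1-ρ)/(1-ρ^(K+1)) = (1-0.5822)/(1-0.5822^4) = 0.4178/0.8851 = 0.4720
P_K = P₀×ρ^K = 0.47203 × 0.5822^3 = 0.47203 × 0.19734 = 0.09315
Blocking probability P_3 = 0.09315 (9.31%)
L = ρ[1 - (K+1)ρ^K + Kρ^(K+1)] / [(1-ρ)(1-ρ^(K+1))]
L = 0.5822 × (1 - 4×0.19734 + 3×0.11489) / ((1 - 0.5822) × (1 - 0.11489)) = 0.8743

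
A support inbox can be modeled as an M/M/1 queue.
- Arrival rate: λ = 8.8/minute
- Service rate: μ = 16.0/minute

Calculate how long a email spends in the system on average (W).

First, compute utilization: ρ = λ/μ = 8.8/16.0 = 0.5500
For M/M/1: W = 1/(μ-λ)
W = 1/(16.0-8.8) = 1/7.20
W = 0.1389 minutes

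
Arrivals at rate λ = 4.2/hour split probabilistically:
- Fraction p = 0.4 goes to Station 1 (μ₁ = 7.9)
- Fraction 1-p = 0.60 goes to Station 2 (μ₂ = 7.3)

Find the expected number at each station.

Effective rates: λ₁ = 4.2×0.4 = 1.68, λ₂ = 4.2×0.60 = 2.52
Station 1: ρ₁ = 1.68/7.9 = 0.21266, L₁ = ρ₁/(1-ρ₁) = 0.21266/(1-0.21266) = 0.2701
Station 2: ρ₂ = 2.52/7.3 = 0.3452, L₂ = ρ₂/(1-ρ₂) = 0.3452/(1-0.3452) = 0.5272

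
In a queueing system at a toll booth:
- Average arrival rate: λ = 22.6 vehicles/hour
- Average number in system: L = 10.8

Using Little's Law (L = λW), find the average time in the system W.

Little's Law: L = λW, so W = L/λ
W = 10.8/22.6 = 0.4779 hours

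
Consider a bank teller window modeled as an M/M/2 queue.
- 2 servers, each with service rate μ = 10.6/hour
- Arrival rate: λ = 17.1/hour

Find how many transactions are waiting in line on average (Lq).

Traffic intensity: ρ = λ/(cμ) = 17.1/(2×10.6) = 0.8066
Since ρ = 0.8066 < 1, system is stable.
Offered load a = λ/μ = cρ = 17.1/10.6 = 1.6132
P₀ = [ Σₙ₌₀^1 aⁿ/n! + a^2/(2!(1-ρ)) ]⁻¹
Σ = a^0/0! + a^1/1! = 1.0000 + 1.6132 = 2.6132
a^2/(2!(1-ρ)) = 2.60244/(2 × 0.193396) = 6.7283
P₀ = 1/(2.6132 + 6.7283) = 0.1070
Lq = P₀·a^2·ρ / (2!(1-ρ)²) = 0.10705 × 2.6024 × 0.80660 / (2 × 0.037402) = 3.0040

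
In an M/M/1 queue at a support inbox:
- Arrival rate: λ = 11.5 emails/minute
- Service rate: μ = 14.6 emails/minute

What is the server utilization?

Server utilization: ρ = λ/μ
ρ = 11.5/14.6 = 0.7877
The server is busy 78.77% of the time.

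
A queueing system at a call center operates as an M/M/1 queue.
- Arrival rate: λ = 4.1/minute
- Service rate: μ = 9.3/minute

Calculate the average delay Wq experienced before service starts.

First, compute utilization: ρ = λ/μ = 4.1/9.3 = 0.4409
For M/M/1: Wq = λ/(μ(μ-λ))
Wq = 4.1/(9.3 × (9.3-4.1))
Wq = 4.1/(9.3 × 5.20)
Wq = 0.08478 minutes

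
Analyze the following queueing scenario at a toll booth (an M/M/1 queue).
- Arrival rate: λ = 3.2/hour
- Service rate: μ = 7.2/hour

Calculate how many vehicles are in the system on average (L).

ρ = λ/μ = 3.2/7.2 = 0.4444
For M/M/1: L = λ/(μ-λ)
L = 3.2/(7.2-3.2) = 3.2/4.00
L = 0.8000 vehicles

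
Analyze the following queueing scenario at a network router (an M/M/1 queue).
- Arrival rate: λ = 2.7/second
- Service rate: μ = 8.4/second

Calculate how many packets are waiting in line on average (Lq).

ρ = λ/μ = 2.7/8.4 = 0.3214
For M/M/1: Lq = λ²/(μ(μ-λ))
Lq = 7.29/(8.4 × 5.70)
Lq = 0.1523 packets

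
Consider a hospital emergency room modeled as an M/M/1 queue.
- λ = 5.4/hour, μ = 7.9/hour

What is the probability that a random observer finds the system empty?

ρ = λ/μ = 5.4/7.9 = 0.6835
P(0) = 1 - ρ = 1 - 0.6835 = 0.3165
The server is idle 31.65% of the time.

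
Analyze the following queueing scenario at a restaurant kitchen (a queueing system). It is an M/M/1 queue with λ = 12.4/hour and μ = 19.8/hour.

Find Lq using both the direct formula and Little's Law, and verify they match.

Method 1 (direct): Lq = λ²/(μ(μ-λ)) = 153.76/(19.8 × 7.40) = 1.0494

Method 2 (Little's Law):
W = 1/(μ-λ) = 1/7.40 = 0.135135
Wq = W - 1/μ = 0.135135 - 0.0505051 = 0.08463
Lq = λWq = 12.4 × 0.08463 = 1.0494 ✔ (matches Method 1)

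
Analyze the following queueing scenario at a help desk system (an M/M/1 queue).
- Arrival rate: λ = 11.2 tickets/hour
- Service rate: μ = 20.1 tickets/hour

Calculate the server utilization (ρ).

Server utilization: ρ = λ/μ
ρ = 11.2/20.1 = 0.5572
The server is busy 55.72% of the time.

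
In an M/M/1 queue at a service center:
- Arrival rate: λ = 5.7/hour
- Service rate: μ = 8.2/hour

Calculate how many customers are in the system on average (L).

ρ = λ/μ = 5.7/8.2 = 0.6951
For M/M/1: L = λ/(μ-λ)
L = 5.7/(8.2-5.7) = 5.7/2.50
L = 2.2800 customers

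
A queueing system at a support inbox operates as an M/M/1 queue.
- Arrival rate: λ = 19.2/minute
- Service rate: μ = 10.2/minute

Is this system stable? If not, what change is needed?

Stability requires ρ = λ/(cμ) < 1
ρ = 19.2/(1 × 10.2) = 19.2/10.20 = 1.8824
Since 1.8824 ≥ 1, the system is UNSTABLE.
Queue grows without bound. Need μ > λ = 19.2.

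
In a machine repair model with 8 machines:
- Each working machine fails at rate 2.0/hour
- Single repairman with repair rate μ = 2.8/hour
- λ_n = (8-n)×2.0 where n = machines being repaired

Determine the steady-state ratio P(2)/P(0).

P(2)/P(0) = ∏_{i=0}^{2-1} λ_i/μ_{i+1}
= (8-0)×2.0/2.8 × (8-1)×2.0/2.8
= 28.5714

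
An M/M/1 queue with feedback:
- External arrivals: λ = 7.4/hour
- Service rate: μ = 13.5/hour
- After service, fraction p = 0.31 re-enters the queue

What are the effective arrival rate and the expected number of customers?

Effective arrival rate: λ_eff = λ/(1-p) = 7.4/(1-0.31) = 7.4/0.69 = 10.72464
ρ = λ_eff/μ = 10.72464/13.5 = 0.794418
L = ρ/(1-ρ) = 0.794418/(1-0.794418) = 3.8642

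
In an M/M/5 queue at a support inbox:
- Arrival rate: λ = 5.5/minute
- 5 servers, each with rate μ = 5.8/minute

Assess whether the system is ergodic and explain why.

Stability requires ρ = λ/(cμ) < 1
ρ = 5.5/(5 × 5.8) = 5.5/29.00 = 0.1897
Since 0.1897 < 1, the system is STABLE.
The servers are busy 18.97% of the time.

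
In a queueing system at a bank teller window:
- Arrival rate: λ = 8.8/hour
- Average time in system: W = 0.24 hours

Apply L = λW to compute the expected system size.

Little's Law: L = λW
L = 8.8 × 0.24 = 2.1120 transactions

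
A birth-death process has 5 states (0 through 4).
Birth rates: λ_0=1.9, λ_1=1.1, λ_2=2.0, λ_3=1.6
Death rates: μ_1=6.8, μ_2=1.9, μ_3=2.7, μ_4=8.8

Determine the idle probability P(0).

Ratios P(n)/P(0) = (λ₀···λₙ₋₁)/(μ₁···μₙ):
P(1)/P(0) = (1.9)/(6.8) = 0.2794
P(2)/P(0) = (1.9×1.1)/(6.8×1.9) = 0.1618
P(3)/P(0) = (1.9×1.1×2.0)/(6.8×1.9×2.7) = 0.1198
P(4)/P(0) = (1.9×1.1×2.0×1.6)/(6.8×1.9×2.7×8.8) = 0.02179

Normalization: ∑ P(n) = 1
P(0) × (1.0000 + 0.2794 + 0.1618 + 0.1198 + 0.02179) = 1
P(0) × 1.5828 = 1
P(0) = 1/1.5828 = 0.6318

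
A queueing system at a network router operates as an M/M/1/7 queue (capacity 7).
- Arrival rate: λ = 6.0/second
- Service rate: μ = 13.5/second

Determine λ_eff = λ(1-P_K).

ρ = λ/μ = 6.0/13.5 = 0.44444
P₀ = (1-ρ)/(1-ρ^(K+1)) = (1-0.44444)/(1-0.44444^8) = 0.5556/0.9985 = 0.5564
P_K = P₀×ρ^K = 0.5564 × 0.44444^7 = 0.5564 × 0.003425 = 0.001906
λ_eff = λ(1-P_K) = 6.0 × (1 - 0.001906) = 6.0 × 0.9981 = 5.9886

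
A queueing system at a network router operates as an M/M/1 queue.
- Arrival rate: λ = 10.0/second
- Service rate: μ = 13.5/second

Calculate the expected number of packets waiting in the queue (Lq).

ρ = λ/μ = 10.0/13.5 = 0.7407
For M/M/1: Lq = λ²/(μ(μ-λ))
Lq = 100.00/(13.5 × 3.50)
Lq = 2.1164 packets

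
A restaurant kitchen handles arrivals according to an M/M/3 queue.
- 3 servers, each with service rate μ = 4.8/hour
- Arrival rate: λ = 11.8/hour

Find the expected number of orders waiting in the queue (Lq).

Traffic intensity: ρ = λ/(cμ) = 11.8/(3×4.8) = 0.8194
Since ρ = 0.8194 < 1, system is stable.
Offered load a = λ/μ = cρ = 11.8/4.8 = 2.4583
P₀ = [ Σₙ₌₀^2 aⁿ/n! + a^3/(3!(1-ρ)) ]⁻¹
Σ = a^0/0! + a^1/1! + a^2/2! = 1.0000 + 2.4583 + 3.0217 = 6.4800
a^3/(3!(1-ρ)) = 14.85670/(6 × 0.1805556) = 13.7139
P₀ = 1/(6.4800 + 13.7139) = 0.04952
Lq = P₀·a^3·ρ / (3!(1-ρ)²) = 0.049520 × 14.8567 × 0.81944 / (6 × 0.032600) = 3.0821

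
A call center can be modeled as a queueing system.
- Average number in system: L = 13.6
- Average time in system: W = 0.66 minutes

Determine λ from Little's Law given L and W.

Little's Law: L = λW, so λ = L/W
λ = 13.6/0.66 = 20.6061 calls/minute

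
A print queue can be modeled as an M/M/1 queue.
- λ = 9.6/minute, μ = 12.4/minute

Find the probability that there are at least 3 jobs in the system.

ρ = λ/μ = 9.6/12.4 = 0.7742
P(N ≥ n) = ρⁿ
P(N ≥ 3) = 0.7742^3
P(N ≥ 3) = 0.4640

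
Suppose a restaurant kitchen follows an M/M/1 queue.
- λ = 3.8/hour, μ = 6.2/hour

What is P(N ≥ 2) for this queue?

ρ = λ/μ = 3.8/6.2 = 0.612903
P(N ≥ n) = ρⁿ
P(N ≥ 2) = 0.612903^2
P(N ≥ 2) = 0.3757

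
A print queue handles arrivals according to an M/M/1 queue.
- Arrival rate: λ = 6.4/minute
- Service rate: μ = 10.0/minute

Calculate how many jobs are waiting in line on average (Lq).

ρ = λ/μ = 6.4/10.0 = 0.6400
For M/M/1: Lq = λ²/(μ(μ-λ))
Lq = 40.96/(10.0 × 3.60)
Lq = 1.1378 jobs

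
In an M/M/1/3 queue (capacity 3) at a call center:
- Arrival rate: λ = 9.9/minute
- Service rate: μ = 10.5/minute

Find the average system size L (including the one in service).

ρ = λ/μ = 9.9/10.5 = 0.94286
P₀ = (1-ρ)/(1-ρ^(K+1)) = (1-0.94286)/(1-0.94286^4) = 0.05714/0.2097 = 0.2725
P_K = P₀×ρ^K = 0.2725 × 0.94286^3 = 0.2725 × 0.8382 = 0.2284
L = ρ[1 - (K+1)ρ^K + Kρ^(K+1)] / [(1-ρ)(1-ρ^(K+1))]
L = 0.94286 × (1 - 4×0.8381884 + 3×0.7902943) / ((1 - 0.94286) × (1 - 0.7902943)) = 1.4265 calls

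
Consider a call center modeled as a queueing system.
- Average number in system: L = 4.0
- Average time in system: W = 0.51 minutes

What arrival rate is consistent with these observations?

Little's Law: L = λW, so λ = L/W
λ = 4.0/0.51 = 7.8431 calls/minute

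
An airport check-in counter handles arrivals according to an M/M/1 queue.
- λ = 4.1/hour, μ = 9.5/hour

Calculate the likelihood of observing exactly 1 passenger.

ρ = λ/μ = 4.1/9.5 = 0.4316
P(n) = (1-ρ)ρⁿ
P(1) = (1-0.4316) × 0.4316^1
P(1) = 0.5684 × 0.4316
P(1) = 0.2453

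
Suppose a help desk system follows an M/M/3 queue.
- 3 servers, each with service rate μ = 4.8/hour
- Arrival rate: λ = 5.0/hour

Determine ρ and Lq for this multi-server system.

Traffic intensity: ρ = λ/(cμ) = 5.0/(3×4.8) = 0.3472
Since ρ = 0.3472 < 1, system is stable.
Offered load a = λ/μ = cρ = 5.0/4.8 = 1.0417
P₀ = [ Σₙ₌₀^2 aⁿ/n! + a^3/(3!(1-ρ)) ]⁻¹
Σ = a^0/0! + a^1/1! + a^2/2! = 1.0000 + 1.0417 + 0.5425 = 2.5842
a^3/(3!(1-ρ)) = 1.1303/(6 × 0.6528) = 0.2886
P₀ = 1/(2.5842 + 0.2886) = 0.3481
Lq = P₀·a^3·ρ / (3!(1-ρ)²) = 0.3481 × 1.1303 × 0.3472 / (6 × 0.4261) = 0.05343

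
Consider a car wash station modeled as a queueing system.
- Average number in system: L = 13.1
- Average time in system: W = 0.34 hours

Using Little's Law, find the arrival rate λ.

Little's Law: L = λW, so λ = L/W
λ = 13.1/0.34 = 38.5294 cars/hour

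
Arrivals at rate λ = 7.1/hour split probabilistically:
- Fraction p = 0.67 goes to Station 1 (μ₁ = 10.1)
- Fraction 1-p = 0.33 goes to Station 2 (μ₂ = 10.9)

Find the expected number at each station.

Effective rates: λ₁ = 7.1×0.67 = 4.757, λ₂ = 7.1×0.33 = 2.343
Station 1: ρ₁ = 4.757/10.1 = 0.47099, L₁ = ρ₁/(1-ρ₁) = 0.47099/(1-0.47099) = 0.8903
Station 2: ρ₂ = 2.343/10.9 = 0.21495, L₂ = ρ₂/(1-ρ₂) = 0.21495/(1-0.21495) = 0.2738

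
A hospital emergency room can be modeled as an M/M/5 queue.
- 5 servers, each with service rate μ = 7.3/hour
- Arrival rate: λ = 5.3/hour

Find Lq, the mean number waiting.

Traffic intensity: ρ = λ/(cμ) = 5.3/(5×7.3) = 0.1452
Since ρ = 0.1452 < 1, system is stable.
Offered load a = λ/μ = cρ = 5.3/7.3 = 0.7260
P₀ = [ Σₙ₌₀^4 aⁿ/n! + a^5/(5!(1-ρ)) ]⁻¹
Σ = a^0/0! + a^1/1! + a^2/2! + a^3/3! + a^4/4! = 1.00000 + 0.726027 + 0.263558 + 0.0637834 + 0.0115771 = 2.0649
a^5/(5!(1-ρ)) = 0.20173/(120 × 0.85479) = 0.001967
P₀ = 1/(2.0649 + 0.001967) = 0.4838
Lq = P₀·a^5·ρ / (5!(1-ρ)²) = 0.4838 × 0.2017 × 0.1452 / (120 × 0.7307) = 0.0001616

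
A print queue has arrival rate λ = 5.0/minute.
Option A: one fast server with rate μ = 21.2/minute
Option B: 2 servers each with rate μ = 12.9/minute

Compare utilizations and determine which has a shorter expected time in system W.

Option A: single server μ = 21.2 (M/M/1)
  ρ_A = 5.0/21.2 = 0.2358
  W_A = 1/(μ-λ) = 1/(21.2-5.0) = 1/16.20 = 0.06173

Option B: 2 servers μ = 12.9 (M/M/2)
  ρ_B = λ/(cμ) = 5.0/(2×12.9) = 0.1938
  Offered load a = λ/μ = cρ = 5.0/12.9 = 0.3876
  P₀ = [ Σₙ₌₀^1 aⁿ/n! + a^2/(2!(1-ρ)) ]⁻¹
  Σ = a^0/0! + a^1/1! = 1.0000 + 0.3876 = 1.3876
  a^2/(2!(1-ρ)) = 0.15023/(2 × 0.80620) = 0.09317
  P₀ = 1/(1.3876 + 0.09317) = 0.6753
  Lq = P₀·a^2·ρ / (2!(1-ρ)²) = 0.67532 × 0.15023 × 0.19380 / (2 × 0.64996) = 0.01513
  Wq_B = Lq/λ = 0.0151254/5.0 = 0.0030251
  W_B = Wq_B + 1/μ = 0.0030251 + 0.077519 = 0.08054

Since W_A = 0.06173 < W_B = 0.08054, Option A (single fast server) has the shorter time in system.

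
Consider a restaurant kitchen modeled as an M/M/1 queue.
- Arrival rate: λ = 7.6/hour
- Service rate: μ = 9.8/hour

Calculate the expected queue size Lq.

ρ = λ/μ = 7.6/9.8 = 0.7755
For M/M/1: Lq = λ²/(μ(μ-λ))
Lq = 57.76/(9.8 × 2.20)
Lq = 2.6790 orders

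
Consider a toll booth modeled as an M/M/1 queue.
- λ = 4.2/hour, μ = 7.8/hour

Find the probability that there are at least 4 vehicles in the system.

ρ = λ/μ = 4.2/7.8 = 0.538462
P(N ≥ n) = ρⁿ
P(N ≥ 4) = 0.538462^4
P(N ≥ 4) = 0.08407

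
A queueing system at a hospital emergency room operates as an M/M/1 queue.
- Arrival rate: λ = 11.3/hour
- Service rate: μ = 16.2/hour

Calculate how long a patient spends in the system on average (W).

First, compute utilization: ρ = λ/μ = 11.3/16.2 = 0.6975
For M/M/1: W = 1/(μ-λ)
W = 1/(16.2-11.3) = 1/4.90
W = 0.2041 hours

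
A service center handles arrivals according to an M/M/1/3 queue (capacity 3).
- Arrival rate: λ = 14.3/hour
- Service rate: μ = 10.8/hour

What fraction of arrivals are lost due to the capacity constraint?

ρ = λ/μ = 14.3/10.8 = 1.3241
P₀ = (1-ρ)/(1-ρ^(K+1)) = (1-1.3241)/(1-1.3241^4) = -0.3241/-2.0739 = 0.1563
P_K = P₀×ρ^K = 0.15628 × 1.3241^3 = 0.15628 × 2.3215 = 0.3628
Blocking probability = 36.28%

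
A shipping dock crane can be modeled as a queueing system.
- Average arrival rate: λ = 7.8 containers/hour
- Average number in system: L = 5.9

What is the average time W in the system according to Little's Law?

Little's Law: L = λW, so W = L/λ
W = 5.9/7.8 = 0.7564 hours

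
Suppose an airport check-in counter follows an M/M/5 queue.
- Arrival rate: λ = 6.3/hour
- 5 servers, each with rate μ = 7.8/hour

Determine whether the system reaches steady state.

Stability requires ρ = λ/(cμ) < 1
ρ = 6.3/(5 × 7.8) = 6.3/39.00 = 0.1615
Since 0.1615 < 1, the system is STABLE.
The servers are busy 16.15% of the time.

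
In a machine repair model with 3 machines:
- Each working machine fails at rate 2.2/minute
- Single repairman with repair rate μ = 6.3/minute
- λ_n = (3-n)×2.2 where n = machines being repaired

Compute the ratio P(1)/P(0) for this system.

P(1)/P(0) = ∏_{i=0}^{1-1} λ_i/μ_{i+1}
= (3-0)×2.2/6.3
= 1.0476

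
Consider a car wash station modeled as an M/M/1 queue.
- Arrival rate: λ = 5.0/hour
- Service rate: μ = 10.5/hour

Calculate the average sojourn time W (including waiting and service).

First, compute utilization: ρ = λ/μ = 5.0/10.5 = 0.4762
For M/M/1: W = 1/(μ-λ)
W = 1/(10.5-5.0) = 1/5.50
W = 0.1818 hours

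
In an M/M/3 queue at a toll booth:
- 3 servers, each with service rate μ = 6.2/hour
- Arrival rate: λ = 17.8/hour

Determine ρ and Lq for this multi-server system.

Traffic intensity: ρ = λ/(cμ) = 17.8/(3×6.2) = 0.9570
Since ρ = 0.9570 < 1, system is stable.
Offered load a = λ/μ = cρ = 17.8/6.2 = 2.8710
P₀ = [ Σₙ₌₀^2 aⁿ/n! + a^3/(3!(1-ρ)) ]⁻¹
Σ = a^0/0! + a^1/1! + a^2/2! = 1.0000 + 2.8710 + 4.1212 = 7.9922
a^3/(3!(1-ρ)) = 23.66382/(6 × 0.04301075) = 91.6973
P₀ = 1/(7.9922 + 91.6973) = 0.01003
Lq = P₀·a^3·ρ / (3!(1-ρ)²) = 0.010031 × 23.6638 × 0.95699 / (6 × 0.0018499) = 20.4662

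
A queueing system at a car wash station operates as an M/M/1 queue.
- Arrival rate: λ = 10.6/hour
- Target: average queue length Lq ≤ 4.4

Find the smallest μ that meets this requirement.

For M/M/1: Lq = λ²/(μ(μ-λ))
Need Lq ≤ 4.4, i.e. μ(μ-λ) ≥ λ²/4.4
μ² - 10.6μ - 112.36/4.4 ≥ 0  →  μ² - 10.6μ - 25.536364 ≥ 0
Quadratic formula (positive root): μ = [λ + √(λ² + 4×25.536364)]/2
Discriminant: 112.36 + 4×25.536364 = 214.5055, √214.5055 = 14.6460
μ ≥ (10.6 + 14.6460)/2 = 12.6230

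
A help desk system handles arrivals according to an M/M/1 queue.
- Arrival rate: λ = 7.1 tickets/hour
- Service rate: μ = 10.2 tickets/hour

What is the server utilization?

Server utilization: ρ = λ/μ
ρ = 7.1/10.2 = 0.6961
The server is busy 69.61% of the time.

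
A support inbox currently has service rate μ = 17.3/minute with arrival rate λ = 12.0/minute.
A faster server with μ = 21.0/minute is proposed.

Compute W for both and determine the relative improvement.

System 1: ρ₁ = 12.0/17.3 = 0.6936, W₁ = 1/(17.3-12.0) = 0.18868
System 2: ρ₂ = 12.0/21.0 = 0.5714, W₂ = 1/(21.0-12.0) = 0.11111
Improvement: (W₁-W₂)/W₁ = (0.18868-0.11111)/0.18868 = 41.11%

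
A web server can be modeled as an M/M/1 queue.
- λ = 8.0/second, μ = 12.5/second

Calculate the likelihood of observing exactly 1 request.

ρ = λ/μ = 8.0/12.5 = 0.6400
P(n) = (1-ρ)ρⁿ
P(1) = (1-0.6400) × 0.6400^1
P(1) = 0.3600 × 0.6400
P(1) = 0.2304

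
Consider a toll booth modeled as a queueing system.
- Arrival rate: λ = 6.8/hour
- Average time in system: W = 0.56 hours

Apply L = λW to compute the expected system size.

Little's Law: L = λW
L = 6.8 × 0.56 = 3.8080 vehicles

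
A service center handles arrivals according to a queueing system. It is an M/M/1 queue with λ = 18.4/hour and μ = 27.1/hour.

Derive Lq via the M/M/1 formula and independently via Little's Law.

Method 1 (direct): Lq = λ²/(μ(μ-λ)) = 338.56/(27.1 × 8.70) = 1.4360

Method 2 (Little's Law):
W = 1/(μ-λ) = 1/8.70 = 0.1149425
Wq = W - 1/μ = 0.1149425 - 0.03690037 = 0.078042
Lq = λWq = 18.4 × 0.078042 = 1.4360 ✔ (matches Method 1)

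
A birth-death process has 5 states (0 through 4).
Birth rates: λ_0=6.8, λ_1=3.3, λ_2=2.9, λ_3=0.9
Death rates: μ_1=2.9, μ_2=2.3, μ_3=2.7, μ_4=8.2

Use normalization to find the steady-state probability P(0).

Ratios P(n)/P(0) = (λ₀···λₙ₋₁)/(μ₁···μₙ):
P(1)/P(0) = (6.8)/(2.9) = 2.34483
P(2)/P(0) = (6.8×3.3)/(2.9×2.3) = 3.36432
P(3)/P(0) = (6.8×3.3×2.9)/(2.9×2.3×2.7) = 3.61353
P(4)/P(0) = (6.8×3.3×2.9×0.9)/(2.9×2.3×2.7×8.2) = 0.396607

Normalization: ∑ P(n) = 1
P(0) × (1.00000 + 2.34483 + 3.36432 + 3.61353 + 0.396607) = 1
P(0) × 10.7193 = 1
P(0) = 1/10.7193 = 0.09329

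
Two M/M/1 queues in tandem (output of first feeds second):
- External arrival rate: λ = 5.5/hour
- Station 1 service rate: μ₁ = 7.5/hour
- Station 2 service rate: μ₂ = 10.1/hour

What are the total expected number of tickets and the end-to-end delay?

By Jackson's theorem, each station behaves as independent M/M/1.
Station 1: ρ₁ = 5.5/7.5 = 0.7333, L₁ = ρ₁/(1-ρ₁) = λ/(μ₁-λ) = 5.5/2.00 = 2.7500
Station 2: ρ₂ = 5.5/10.1 = 0.5446, L₂ = ρ₂/(1-ρ₂) = λ/(μ₂-λ) = 5.5/4.60 = 1.1957
Total: L = L₁ + L₂ = 2.7500 + 1.1957 = 3.9457
W = L/λ = 3.9457/5.5 = 0.7174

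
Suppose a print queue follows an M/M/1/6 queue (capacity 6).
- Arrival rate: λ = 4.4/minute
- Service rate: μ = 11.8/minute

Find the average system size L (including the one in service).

ρ = λ/μ = 4.4/11.8 = 0.37288
P₀ = (1-ρ)/(1-ρ^(K+1)) = (1-0.37288)/(1-0.37288^7) = 0.6271/0.9990 = 0.6277
P_K = P₀×ρ^K = 0.6277 × 0.37288^6 = 0.6277 × 0.002688 = 0.001687
L = ρ[1 - (K+1)ρ^K + Kρ^(K+1)] / [(1-ρ)(1-ρ^(K+1))]
L = 0.37288 × (1 - 7×0.002688 + 6×0.001002) / ((1 - 0.37288) × (1 - 0.001002)) = 0.5876 jobs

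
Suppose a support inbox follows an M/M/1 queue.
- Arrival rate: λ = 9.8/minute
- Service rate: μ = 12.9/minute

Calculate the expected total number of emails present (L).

ρ = λ/μ = 9.8/12.9 = 0.7597
For M/M/1: L = λ/(μ-λ)
L = 9.8/(12.9-9.8) = 9.8/3.10
L = 3.1613 emails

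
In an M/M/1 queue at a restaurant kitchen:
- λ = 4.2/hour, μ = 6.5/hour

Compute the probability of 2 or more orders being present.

ρ = λ/μ = 4.2/6.5 = 0.64615
P(N ≥ n) = ρⁿ
P(N ≥ 2) = 0.64615^2
P(N ≥ 2) = 0.4175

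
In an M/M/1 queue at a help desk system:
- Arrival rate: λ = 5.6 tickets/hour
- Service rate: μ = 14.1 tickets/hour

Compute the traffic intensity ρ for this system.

Server utilization: ρ = λ/μ
ρ = 5.6/14.1 = 0.3972
The server is busy 39.72% of the time.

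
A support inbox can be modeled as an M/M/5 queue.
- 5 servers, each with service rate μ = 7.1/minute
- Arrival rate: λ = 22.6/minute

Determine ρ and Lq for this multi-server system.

Traffic intensity: ρ = λ/(cμ) = 22.6/(5×7.1) = 0.6366
Since ρ = 0.6366 < 1, system is stable.
Offered load a = λ/μ = cρ = 22.6/7.1 = 3.1831
P₀ = [ Σₙ₌₀^4 aⁿ/n! + a^5/(5!(1-ρ)) ]⁻¹
Σ = a^0/0! + a^1/1! + a^2/2! + a^3/3! + a^4/4! = 1.00000 + 3.18310 + 5.06606 + 5.37525 + 4.27749 = 18.9019
a^5/(5!(1-ρ)) = 326.7762/(120 × 0.36338) = 7.4939
P₀ = 1/(18.9019 + 7.4939) = 0.03788
Lq = P₀·a^5·ρ / (5!(1-ρ)²) = 0.037885 × 326.7762 × 0.63662 / (120 × 0.13205) = 0.4974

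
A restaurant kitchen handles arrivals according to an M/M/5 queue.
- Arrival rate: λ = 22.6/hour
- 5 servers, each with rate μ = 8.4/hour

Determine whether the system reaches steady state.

Stability requires ρ = λ/(cμ) < 1
ρ = 22.6/(5 × 8.4) = 22.6/42.00 = 0.5381
Since 0.5381 < 1, the system is STABLE.
The servers are busy 53.81% of the time.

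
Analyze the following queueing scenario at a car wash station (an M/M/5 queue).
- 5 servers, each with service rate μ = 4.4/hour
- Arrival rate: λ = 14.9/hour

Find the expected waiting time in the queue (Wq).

Traffic intensity: ρ = λ/(cμ) = 14.9/(5×4.4) = 0.6773
Since ρ = 0.6773 < 1, system is stable.
Offered load a = λ/μ = cρ = 14.9/4.4 = 3.3864
P₀ = [ Σₙ₌₀^4 aⁿ/n! + a^5/(5!(1-ρ)) ]⁻¹
Σ = a^0/0! + a^1/1! + a^2/2! + a^3/3! + a^4/4! = 1.00000 + 3.38636 + 5.73373 + 6.47216 + 5.47928 = 22.0715
a^5/(5!(1-ρ)) = 445.3157/(120 × 0.322727) = 11.4988
P₀ = 1/(22.0715 + 11.4988) = 0.02979
Lq = P₀·a^5·ρ / (5!(1-ρ)²) = 0.029788 × 445.3157 × 0.67727 / (120 × 0.10415) = 0.7188
Wq = Lq/λ = 0.7188/14.9 = 0.04824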